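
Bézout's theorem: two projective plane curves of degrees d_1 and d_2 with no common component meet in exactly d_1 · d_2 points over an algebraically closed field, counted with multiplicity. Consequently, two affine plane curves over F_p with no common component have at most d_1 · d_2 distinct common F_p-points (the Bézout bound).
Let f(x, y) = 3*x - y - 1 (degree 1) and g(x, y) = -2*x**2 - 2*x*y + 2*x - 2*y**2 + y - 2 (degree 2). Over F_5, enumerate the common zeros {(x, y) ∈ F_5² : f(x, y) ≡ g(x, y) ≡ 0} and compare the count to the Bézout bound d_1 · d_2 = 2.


Common zeros: {(0, 4), (4, 1)}; count = 2; Bézout bound = 2.

deg(f) = 1, deg(g) = 2, so Bézout bound = 2.
Scan x ∈ F_5. For each x, list the y ∈ F_5 with f(x, y) ≡ 0 and those with g(x, y) ≡ 0 (mod 5); the common zeros in that column are the intersection.
  x = 0: f ≡ 0 at y ∈ {4}; g ≡ 0 at y ∈ {4}; common: {4}.
  x = 1: f ≡ 0 at y ∈ {2}; g ≡ 0 at y ∈ {1}; common: ∅.
  x = 2: f ≡ 0 at y ∈ {0}; g ≡ 0 at y ∈ {2, 4}; common: ∅.
  x = 3: f ≡ 0 at y ∈ {3}; g ≡ 0 at y ∈ ∅; common: ∅.
  x = 4: f ≡ 0 at y ∈ {1}; g ≡ 0 at y ∈ {1, 3}; common: {1}.
Collecting: common zeros = {(0, 4), (4, 1)}, so the count is 2.
Comparison with the Bézout bound: 2 ≤ 2 = deg(f)·deg(g), as expected for curves with no common component (the bound is attained).


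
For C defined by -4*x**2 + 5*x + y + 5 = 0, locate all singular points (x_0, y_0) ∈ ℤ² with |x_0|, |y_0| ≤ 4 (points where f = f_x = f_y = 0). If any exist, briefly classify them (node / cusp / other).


No singular points in the scanned grid; C is smooth there.

Compute partial derivatives:
  f_x = 5 - 8*x.
  f_y = 1.
f_y = 1 is a nonzero constant, so f_y never vanishes: no point (x, y) can satisfy f = f_x = f_y = 0. In particular no (x, y) ∈ {−4, ..., 4}² is singular; the curve is smooth.


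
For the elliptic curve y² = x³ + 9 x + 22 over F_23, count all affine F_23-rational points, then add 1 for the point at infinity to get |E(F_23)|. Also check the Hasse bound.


Affine points = {(1, 3), (1, 20), (2, 5), (2, 18), (5, 10), (5, 13), (6, 4), (6, 19), (8, 10), (8, 13), (9, 2), (9, 21), (10, 10), (10, 13), (11, 7), (11, 16), (12, 8), (12, 15), (13, 6), (13, 17), (15, 6), (15, 17), (18, 6), (18, 17), (22, 9), (22, 14)}; affine count = 26; |E(F_23)| = 27.

Discriminant check: Δ ∝ 4a³ + 27b² = 4·9³ + 27·22² = 4·729 + 27·484 ≡ 22 (mod 23). Nonzero ⇒ E is nonsingular.
For each x ∈ F_23, compute rhs = x³ + 9·x + 22 mod 23, then count y ∈ F_23 with y² ≡ rhs.
  x = 0: rhs = 22, matching y values: none (0 points).
  x = 1: rhs = 9, matching y values: 3, 20 (2 points).
  x = 2: rhs = 2, matching y values: 5, 18 (2 points).
  x = 3: rhs = 7, matching y values: none (0 points).
  x = 4: rhs = 7, matching y values: none (0 points).
  x = 5: rhs = 8, matching y values: 10, 13 (2 points).
  x = 6: rhs = 16, matching y values: 4, 19 (2 points).
  x = 7: rhs = 14, matching y values: none (0 points).
  x = 8: rhs = 8, matching y values: 10, 13 (2 points).
  x = 9: rhs = 4, matching y values: 2, 21 (2 points).
  x = 10: rhs = 8, matching y values: 10, 13 (2 points).
  x = 11: rhs = 3, matching y values: 7, 16 (2 points).
  x = 12: rhs = 18, matching y values: 8, 15 (2 points).
  x = 13: rhs = 13, matching y values: 6, 17 (2 points).
  x = 14: rhs = 17, matching y values: none (0 points).
  x = 15: rhs = 13, matching y values: 6, 17 (2 points).
  x = 16: rhs = 7, matching y values: none (0 points).
  x = 17: rhs = 5, matching y values: none (0 points).
  x = 18: rhs = 13, matching y values: 6, 17 (2 points).
  x = 19: rhs = 14, matching y values: none (0 points).
  x = 20: rhs = 14, matching y values: none (0 points).
  x = 21: rhs = 19, matching y values: none (0 points).
  x = 22: rhs = 12, matching y values: 9, 14 (2 points).
Total affine count: 26.
Full point count |E(F_23)| = 26 + 1 = 27.
Hasse bound: |27 − (23+1)| = |3| = 3 ≤ 2√23 ≈ 9.5917 ✓.


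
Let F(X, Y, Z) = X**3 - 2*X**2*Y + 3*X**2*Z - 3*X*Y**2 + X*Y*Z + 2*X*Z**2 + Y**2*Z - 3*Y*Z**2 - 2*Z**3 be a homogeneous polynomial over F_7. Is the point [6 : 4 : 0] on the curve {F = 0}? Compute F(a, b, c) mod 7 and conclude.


F(6,4,0) ≡ 4 (mod 7); P is NOT on the curve.

Evaluate F(6, 4, 0) term-by-term (mod 7).
  X**3 ↦ 1·216·1·1 = 216
  -2*X**2*Y ↦ -2·36·4·1 = -288
  3*X**2*Z ↦ 3·36·1·0 = 0
  -3*X*Y**2 ↦ -3·6·16·1 = -288
  X*Y*Z ↦ 1·6·4·0 = 0
  2*X*Z**2 ↦ 2·6·1·0 = 0
  Y**2*Z ↦ 1·1·16·0 = 0
  -3*Y*Z**2 ↦ -3·1·4·0 = 0
  -2*Z**3 ↦ -2·1·1·0 = 0
Sum: F(6, 4, 0) = (216) + (-288) + (0) + (-288) + (0) + (0) + (0) + (0) + (0) = -360.
Reducing mod 7: -360 ≡ 4 (mod 7).
Since F(a, b, c) ≡ 4 ≠ 0 (mod 7), P does NOT lie on the curve.


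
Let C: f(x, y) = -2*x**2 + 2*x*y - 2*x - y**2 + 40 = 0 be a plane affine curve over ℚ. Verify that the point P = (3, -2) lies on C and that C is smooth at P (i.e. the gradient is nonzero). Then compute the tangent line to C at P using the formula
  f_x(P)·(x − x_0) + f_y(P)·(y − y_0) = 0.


Tangent line at P: -18*x + 10*y + 74 = 0.

Step 1: f(3, -2) = 0, so P lies on C.
Step 2: partial derivatives
  f_x(x, y) = -4*x + 2*y - 2, f_y(x, y) = 2*x - 2*y.
  f_x(P) = -18, f_y(P) = 10 (gradient nonzero, so P is smooth).
Step 3: tangent line at P: -18·(x − 3) + 10·(y − -2) = 0.
Expanding: -18*x + 10*y + 74 = 0.


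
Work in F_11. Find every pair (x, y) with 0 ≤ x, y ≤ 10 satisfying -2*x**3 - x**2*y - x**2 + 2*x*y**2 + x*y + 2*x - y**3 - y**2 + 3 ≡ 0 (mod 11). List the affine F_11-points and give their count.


Affine F_11-points: {(0, 3), (0, 4), (2, 9), (4, 5), (6, 1), (6, 9), (7, 1), (8, 1), (9, 0), (9, 8), (9, 9), (10, 2)}; count = 12.

For each of the 121 pairs (x, y) ∈ F_11², evaluate f(x, y) mod 11. Record the zeros.
  x = 0: [0↦3, 1↦1, 2↦2, 3↦0, 4↦0, 5↦7, 6↦4, 7↦7, 8↦10, 9↦7, 10↦3]  zeros at y ∈ {3, 4}
  x = 1: [0↦2, 1↦2, 2↦9, 3↦6, 4↦9, 5↦1, 6↦9, 7↦5, 8↦5, 9↦3, 10↦4]  zeros at y ∈ ∅
  x = 2: [0↦9, 1↦9, 2↦9, 3↦3, 4↦7, 5↦4, 6↦10, 7↦8, 8↦3, 9↦0, 10↦4]  zeros at y ∈ {9}
  x = 3: [0↦1, 1↦10, 2↦1, 3↦1, 4↦4, 5↦4, 6↦6, 7↦4, 8↦3, 9↦8, 10↦2]  zeros at y ∈ ∅
  x = 4: [0↦10, 1↦4, 2↦6, 3↦10, 4↦10, 5↦0, 6↦7, 7↦3, 8↦4, 9↦4, 10↦8]  zeros at y ∈ {5}
  x = 5: [0↦2, 1↦1, 2↦1, 3↦7, 4↦2, 5↦2, 6↦1, 7↦4, 8↦5, 9↦9, 10↦10]  zeros at y ∈ ∅
  x = 6: [0↦9, 1↦0, 2↦7, 3↦2, 4↦1, 5↦9, 6↦9, 7↦6, 8↦5, 9↦0, 10↦7]  zeros at y ∈ {1, 9}
  x = 7: [0↦8, 1↦0, 2↦1, 3↦5, 4↦6, 5↦9, 6↦8, 7↦8, 8↦3, 9↦9, 10↦9]  zeros at y ∈ {1}
  x = 8: [0↦9, 1↦0, 2↦4, 3↦4, 4↦5, 5↦1, 6↦8, 7↦9, 8↦9, 9↦2, 10↦4]  zeros at y ∈ {1}
  x = 9: [0↦0, 1↦10, 2↦4, 3↦9, 4↦8, 5↦6, 6↦8, 7↦8, 8↦0, 9↦0, 10↦2]  zeros at y ∈ {0, 8, 9}
  x = 10: [0↦2, 1↦7, 2↦0, 3↦8, 4↦3, 5↦1, 6↦7, 7↦4, 8↦8, 9↦2, 10↦2]  zeros at y ∈ {2}
Collecting zeros: affine points = {(0, 3), (0, 4), (2, 9), (4, 5), (6, 1), (6, 9), (7, 1), (8, 1), (9, 0), (9, 8), (9, 9), (10, 2)}.
Total count |C(F_11)_aff| = 12.


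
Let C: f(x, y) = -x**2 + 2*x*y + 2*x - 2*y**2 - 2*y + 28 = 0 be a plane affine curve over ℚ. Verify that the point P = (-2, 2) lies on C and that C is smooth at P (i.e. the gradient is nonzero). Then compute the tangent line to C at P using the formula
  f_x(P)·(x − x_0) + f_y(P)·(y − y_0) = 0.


Tangent line at P: 10*x - 14*y + 48 = 0.

Step 1: f(-2, 2) = 0, so P lies on C.
Step 2: partial derivatives
  f_x(x, y) = -2*x + 2*y + 2, f_y(x, y) = 2*x - 4*y - 2.
  f_x(P) = 10, f_y(P) = -14 (gradient nonzero, so P is smooth).
Step 3: tangent line at P: 10·(x − -2) + -14·(y − 2) = 0.
Expanding: 10*x - 14*y + 48 = 0.


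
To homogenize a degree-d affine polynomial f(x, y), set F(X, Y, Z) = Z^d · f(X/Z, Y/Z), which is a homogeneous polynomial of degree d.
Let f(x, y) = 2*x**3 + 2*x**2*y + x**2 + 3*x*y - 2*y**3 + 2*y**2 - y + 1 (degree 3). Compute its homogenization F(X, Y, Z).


F(X, Y, Z) = 2*X**3 + 2*X**2*Y + X**2*Z + 3*X*Y*Z - 2*Y**3 + 2*Y**2*Z - Y*Z**2 + Z**3

deg(f) = 3.
Substitute x = X/Z, y = Y/Z into f, then multiply by Z^3.
  monomial 2·x^3·y^0 ↦ 2·X^3·Y^0·Z^0.
  monomial 2·x^2·y^1 ↦ 2·X^2·Y^1·Z^0.
  monomial 1·x^2·y^0 ↦ 1·X^2·Y^0·Z^1.
  monomial 3·x^1·y^1 ↦ 3·X^1·Y^1·Z^1.
  monomial -2·x^0·y^3 ↦ -2·X^0·Y^3·Z^0.
  monomial 2·x^0·y^2 ↦ 2·X^0·Y^2·Z^1.
  monomial -1·x^0·y^1 ↦ -1·X^0·Y^1·Z^2.
  monomial 1·x^0·y^0 ↦ 1·X^0·Y^0·Z^3.
Collecting: F(X, Y, Z) = 2*X**3 + 2*X**2*Y + X**2*Z + 3*X*Y*Z - 2*Y**3 + 2*Y**2*Z - Y*Z**2 + Z**3.


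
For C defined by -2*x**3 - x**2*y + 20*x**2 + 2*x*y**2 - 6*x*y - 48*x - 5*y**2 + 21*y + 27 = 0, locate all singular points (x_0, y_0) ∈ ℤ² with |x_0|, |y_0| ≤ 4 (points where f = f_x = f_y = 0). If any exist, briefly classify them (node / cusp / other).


Singular points: {(3, 3)}; classification: node.

Compute partial derivatives:
  f_x = -6*x**2 - 2*x*y + 40*x + 2*y**2 - 6*y - 48.
  f_y = -x**2 + 4*x*y - 6*x - 10*y + 21.
Scan x_0 ∈ {−4, ..., 4}. For each x_0, f_y(x_0, y) is a polynomial in y; find its integer roots y ∈ {−4, ..., 4}, then test f_x and f at those candidates.
  x = -4: f_y(-4, y) = 29 - 26*y; no integer root y with |y| ≤ 4.
  x = -3: f_y(-3, y) = 30 - 22*y; no integer root y with |y| ≤ 4.
  x = -2: f_y(-2, y) = 29 - 18*y; no integer root y with |y| ≤ 4.
  x = -1: f_y(-1, y) = 26 - 14*y; no integer root y with |y| ≤ 4.
  x = 0: f_y(0, y) = 21 - 10*y; no integer root y with |y| ≤ 4.
  x = 1: f_y(1, y) = 14 - 6*y; no integer root y with |y| ≤ 4.
  x = 2: f_y(2, y) = 5 - 2*y; no integer root y with |y| ≤ 4.
  x = 3: f_y(3, y) = 2*y - 6; vanishes at y ∈ {3}. (3, 3): f_x = 0, f = 0 — SINGULAR.
  x = 4: f_y(4, y) = 6*y - 19; no integer root y with |y| ≤ 4.
Only singular point on the grid: (3, 3).
Classify: substitute x = 3 + u, y = 3 + v and expand: f = -2*u**3 - u**2*v - u**2 + 2*u*v**2 + v**2.
No constant or linear terms (consistent with a singular point). Quadratic part: -u**2 + v**2. Cubic part: -2*u**3 - u**2*v + 2*u*v**2.
The quadratic part v**2 - u**2 = (v − u)(v + u) splits into two distinct linear factors, so there are two distinct tangent lines y − 3 = ±(x − 3) — this is a node (ordinary double point).
Classification: node.


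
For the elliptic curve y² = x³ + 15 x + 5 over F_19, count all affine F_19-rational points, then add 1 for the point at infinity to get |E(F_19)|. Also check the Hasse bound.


Affine points = {(0, 9), (0, 10), (2, 9), (2, 10), (3, 1), (3, 18), (6, 8), (6, 11), (7, 4), (7, 15), (11, 0), (16, 3), (16, 16), (17, 9), (17, 10)}; affine count = 15; |E(F_19)| = 16.

Discriminant check: Δ ∝ 4a³ + 27b² = 4·15³ + 27·5² = 4·3375 + 27·25 ≡ 1 (mod 19). Nonzero ⇒ E is nonsingular.
For each x ∈ F_19, compute rhs = x³ + 15·x + 5 mod 19, then count y ∈ F_19 with y² ≡ rhs.
  x = 0: rhs = 5, matching y values: 9, 10 (2 points).
  x = 1: rhs = 2, matching y values: none (0 points).
  x = 2: rhs = 5, matching y values: 9, 10 (2 points).
  x = 3: rhs = 1, matching y values: 1, 18 (2 points).
  x = 4: rhs = 15, matching y values: none (0 points).
  x = 5: rhs = 15, matching y values: none (0 points).
  x = 6: rhs = 7, matching y values: 8, 11 (2 points).
  x = 7: rhs = 16, matching y values: 4, 15 (2 points).
  x = 8: rhs = 10, matching y values: none (0 points).
  x = 9: rhs = 14, matching y values: none (0 points).
  x = 10: rhs = 15, matching y values: none (0 points).
  x = 11: rhs = 0, matching y values: 0 (1 points).
  x = 12: rhs = 13, matching y values: none (0 points).
  x = 13: rhs = 3, matching y values: none (0 points).
  x = 14: rhs = 14, matching y values: none (0 points).
  x = 15: rhs = 14, matching y values: none (0 points).
  x = 16: rhs = 9, matching y values: 3, 16 (2 points).
  x = 17: rhs = 5, matching y values: 9, 10 (2 points).
  x = 18: rhs = 8, matching y values: none (0 points).
Total affine count: 15.
Full point count |E(F_19)| = 15 + 1 = 16.
Hasse bound: |16 − (19+1)| = |-4| = 4 ≤ 2√19 ≈ 8.7178 ✓.


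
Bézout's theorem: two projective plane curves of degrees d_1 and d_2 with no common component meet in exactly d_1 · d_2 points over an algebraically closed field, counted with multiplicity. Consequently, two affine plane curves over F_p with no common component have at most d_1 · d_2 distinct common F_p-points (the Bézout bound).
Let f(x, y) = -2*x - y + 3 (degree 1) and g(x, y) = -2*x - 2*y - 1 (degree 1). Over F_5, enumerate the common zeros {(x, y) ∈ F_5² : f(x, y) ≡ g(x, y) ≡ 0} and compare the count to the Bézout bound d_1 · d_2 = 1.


Common zeros: {(1, 1)}; count = 1; Bézout bound = 1.

deg(f) = 1, deg(g) = 1, so Bézout bound = 1.
Scan x ∈ F_5. For each x, list the y ∈ F_5 with f(x, y) ≡ 0 and those with g(x, y) ≡ 0 (mod 5); the common zeros in that column are the intersection.
  x = 0: f ≡ 0 at y ∈ {3}; g ≡ 0 at y ∈ {2}; common: ∅.
  x = 1: f ≡ 0 at y ∈ {1}; g ≡ 0 at y ∈ {1}; common: {1}.
  x = 2: f ≡ 0 at y ∈ {4}; g ≡ 0 at y ∈ {0}; common: ∅.
  x = 3: f ≡ 0 at y ∈ {2}; g ≡ 0 at y ∈ {4}; common: ∅.
  x = 4: f ≡ 0 at y ∈ {0}; g ≡ 0 at y ∈ {3}; common: ∅.
Collecting: common zeros = {(1, 1)}, so the count is 1.
Comparison with the Bézout bound: 1 ≤ 1 = deg(f)·deg(g), as expected for curves with no common component (the bound is attained).


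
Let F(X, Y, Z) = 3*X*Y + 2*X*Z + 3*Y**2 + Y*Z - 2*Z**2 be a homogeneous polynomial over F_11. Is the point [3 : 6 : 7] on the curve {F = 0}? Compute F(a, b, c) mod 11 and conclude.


F(3,6,7) ≡ 5 (mod 11); P is NOT on the curve.

Evaluate F(3, 6, 7) term-by-term (mod 11).
  3*X*Y ↦ 3·3·6·1 = 54
  2*X*Z ↦ 2·3·1·7 = 42
  3*Y**2 ↦ 3·1·36·1 = 108
  Y*Z ↦ 1·1·6·7 = 42
  -2*Z**2 ↦ -2·1·1·49 = -98
Sum: F(3, 6, 7) = (54) + (42) + (108) + (42) + (-98) = 148.
Reducing mod 11: 148 ≡ 5 (mod 11).
Since F(a, b, c) ≡ 5 ≠ 0 (mod 11), P does NOT lie on the curve.


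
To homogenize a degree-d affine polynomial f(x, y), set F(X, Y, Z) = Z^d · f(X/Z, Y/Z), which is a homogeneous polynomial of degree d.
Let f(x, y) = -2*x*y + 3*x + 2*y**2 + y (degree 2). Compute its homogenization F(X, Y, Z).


F(X, Y, Z) = -2*X*Y + 3*X*Z + 2*Y**2 + Y*Z

deg(f) = 2.
Substitute x = X/Z, y = Y/Z into f, then multiply by Z^2.
  monomial -2·x^1·y^1 ↦ -2·X^1·Y^1·Z^0.
  monomial 3·x^1·y^0 ↦ 3·X^1·Y^0·Z^1.
  monomial 2·x^0·y^2 ↦ 2·X^0·Y^2·Z^0.
  monomial 1·x^0·y^1 ↦ 1·X^0·Y^1·Z^1.
Collecting: F(X, Y, Z) = -2*X*Y + 3*X*Z + 2*Y**2 + Y*Z.


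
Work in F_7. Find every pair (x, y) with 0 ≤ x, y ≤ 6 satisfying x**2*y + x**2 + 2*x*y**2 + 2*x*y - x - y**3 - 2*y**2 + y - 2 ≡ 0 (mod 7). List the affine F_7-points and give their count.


Affine F_7-points: {(2, 0), (3, 6), (4, 3), (5, 5), (6, 0), (6, 3)}; count = 6.

For each of the 49 pairs (x, y) ∈ F_7², evaluate f(x, y) mod 7. Record the zeros.
  x = 0: [0↦5, 1↦3, 2↦5, 3↦5, 4↦4, 5↦3, 6↦3]  zeros at y ∈ ∅
  x = 1: [0↦5, 1↦1, 2↦5, 3↦4, 4↦6, 5↦5, 6↦2]  zeros at y ∈ ∅
  x = 2: [0↦0, 1↦3, 2↦4, 3↦4, 4↦4, 5↦5, 6↦1]  zeros at y ∈ {0}
  x = 3: [0↦4, 1↦2, 2↦2, 3↦5, 4↦5, 5↦3, 6↦0]  zeros at y ∈ {6}
  x = 4: [0↦3, 1↦5, 2↦6, 3↦0, 4↦2, 5↦6, 6↦6]  zeros at y ∈ {3}
  x = 5: [0↦4, 1↦5, 2↦2, 3↦3, 4↦2, 5↦0, 6↦5]  zeros at y ∈ {5}
  x = 6: [0↦0, 1↦2, 2↦4, 3↦0, 4↦5, 5↦6, 6↦4]  zeros at y ∈ {0, 3}
Collecting zeros: affine points = {(2, 0), (3, 6), (4, 3), (5, 5), (6, 0), (6, 3)}.
Total count |C(F_7)_aff| = 6.


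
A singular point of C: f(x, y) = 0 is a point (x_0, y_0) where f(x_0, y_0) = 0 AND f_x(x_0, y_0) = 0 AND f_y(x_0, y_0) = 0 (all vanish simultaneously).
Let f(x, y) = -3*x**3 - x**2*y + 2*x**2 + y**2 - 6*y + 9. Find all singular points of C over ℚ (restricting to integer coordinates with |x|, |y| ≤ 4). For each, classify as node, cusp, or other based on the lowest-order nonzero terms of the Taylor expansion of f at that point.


Singular points: {(0, 3)}; classification: node.

Compute partial derivatives:
  f_x = -9*x**2 - 2*x*y + 4*x.
  f_y = -x**2 + 2*y - 6.
Scan x_0 ∈ {−4, ..., 4}. For each x_0, f_y(x_0, y) is a polynomial in y; find its integer roots y ∈ {−4, ..., 4}, then test f_x and f at those candidates.
  x = -4: f_y(-4, y) = 2*y - 22; no integer root y with |y| ≤ 4.
  x = -3: f_y(-3, y) = 2*y - 15; no integer root y with |y| ≤ 4.
  x = -2: f_y(-2, y) = 2*y - 10; no integer root y with |y| ≤ 4.
  x = -1: f_y(-1, y) = 2*y - 7; no integer root y with |y| ≤ 4.
  x = 0: f_y(0, y) = 2*y - 6; vanishes at y ∈ {3}. (0, 3): f_x = 0, f = 0 — SINGULAR.
  x = 1: f_y(1, y) = 2*y - 7; no integer root y with |y| ≤ 4.
  x = 2: f_y(2, y) = 2*y - 10; no integer root y with |y| ≤ 4.
  x = 3: f_y(3, y) = 2*y - 15; no integer root y with |y| ≤ 4.
  x = 4: f_y(4, y) = 2*y - 22; no integer root y with |y| ≤ 4.
Only singular point on the grid: (0, 3).
Classify: substitute x = 0 + u, y = 3 + v and expand: f = -3*u**3 - u**2*v - u**2 + v**2.
No constant or linear terms (consistent with a singular point). Quadratic part: -u**2 + v**2. Cubic part: -3*u**3 - u**2*v.
The quadratic part v**2 - u**2 = (v − u)(v + u) splits into two distinct linear factors, so there are two distinct tangent lines y − 3 = ±(x − 0) — this is a node (ordinary double point).
Classification: node.


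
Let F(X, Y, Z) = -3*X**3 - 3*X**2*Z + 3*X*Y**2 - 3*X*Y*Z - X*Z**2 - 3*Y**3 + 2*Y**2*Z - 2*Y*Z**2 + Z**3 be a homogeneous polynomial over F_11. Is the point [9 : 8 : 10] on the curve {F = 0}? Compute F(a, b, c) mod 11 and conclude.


F(9,8,10) ≡ 4 (mod 11); P is NOT on the curve.

Evaluate F(9, 8, 10) term-by-term (mod 11).
  -3*X**3 ↦ -3·729·1·1 = -2187
  -3*X**2*Z ↦ -3·81·1·10 = -2430
  3*X*Y**2 ↦ 3·9·64·1 = 1728
  -3*X*Y*Z ↦ -3·9·8·10 = -2160
  -X*Z**2 ↦ -1·9·1·100 = -900
  -3*Y**3 ↦ -3·1·512·1 = -1536
  2*Y**2*Z ↦ 2·1·64·10 = 1280
  -2*Y*Z**2 ↦ -2·1·8·100 = -1600
  Z**3 ↦ 1·1·1·1000 = 1000
Sum: F(9, 8, 10) = (-2187) + (-2430) + (1728) + (-2160) + (-900) + (-1536) + (1280) + (-1600) + (1000) = -6805.
Reducing mod 11: -6805 ≡ 4 (mod 11).
Since F(a, b, c) ≡ 4 ≠ 0 (mod 11), P does NOT lie on the curve.


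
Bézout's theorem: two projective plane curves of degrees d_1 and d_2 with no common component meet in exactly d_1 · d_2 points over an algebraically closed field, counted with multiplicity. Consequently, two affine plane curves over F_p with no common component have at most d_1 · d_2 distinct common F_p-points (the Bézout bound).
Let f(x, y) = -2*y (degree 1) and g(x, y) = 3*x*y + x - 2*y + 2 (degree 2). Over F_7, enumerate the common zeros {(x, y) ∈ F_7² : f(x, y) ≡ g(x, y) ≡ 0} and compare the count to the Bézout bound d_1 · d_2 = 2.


Common zeros: {(5, 0)}; count = 1; Bézout bound = 2.

deg(f) = 1, deg(g) = 2, so Bézout bound = 2.
Scan x ∈ F_7. For each x, list the y ∈ F_7 with f(x, y) ≡ 0 and those with g(x, y) ≡ 0 (mod 7); the common zeros in that column are the intersection.
  x = 0: f ≡ 0 at y ∈ {0}; g ≡ 0 at y ∈ {1}; common: ∅.
  x = 1: f ≡ 0 at y ∈ {0}; g ≡ 0 at y ∈ {4}; common: ∅.
  x = 2: f ≡ 0 at y ∈ {0}; g ≡ 0 at y ∈ {6}; common: ∅.
  x = 3: f ≡ 0 at y ∈ {0}; g ≡ 0 at y ∈ ∅; common: ∅.
  x = 4: f ≡ 0 at y ∈ {0}; g ≡ 0 at y ∈ {5}; common: ∅.
  x = 5: f ≡ 0 at y ∈ {0}; g ≡ 0 at y ∈ {0}; common: {0}.
  x = 6: f ≡ 0 at y ∈ {0}; g ≡ 0 at y ∈ {3}; common: ∅.
Collecting: common zeros = {(5, 0)}, so the count is 1.
Comparison with the Bézout bound: 1 ≤ 2 = deg(f)·deg(g), as expected for curves with no common component (the affine F_7-count falls short of the bound because intersections may lie at infinity, over extension fields, or carry multiplicity).


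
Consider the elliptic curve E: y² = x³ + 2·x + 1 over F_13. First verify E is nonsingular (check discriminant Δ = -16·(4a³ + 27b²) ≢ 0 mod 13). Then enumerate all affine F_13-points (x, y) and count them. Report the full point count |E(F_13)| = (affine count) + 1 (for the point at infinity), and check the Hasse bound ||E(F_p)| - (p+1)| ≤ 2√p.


Affine points = {(0, 1), (0, 12), (1, 2), (1, 11), (2, 0), (8, 3), (8, 10)}; affine count = 7; |E(F_13)| = 8.

Discriminant check: Δ ∝ 4a³ + 27b² = 4·2³ + 27·1² = 4·8 + 27·1 ≡ 7 (mod 13). Nonzero ⇒ E is nonsingular.
For each x ∈ F_13, compute rhs = x³ + 2·x + 1 mod 13, then count y ∈ F_13 with y² ≡ rhs.
  x = 0: rhs = 1, matching y values: 1, 12 (2 points).
  x = 1: rhs = 4, matching y values: 2, 11 (2 points).
  x = 2: rhs = 0, matching y values: 0 (1 points).
  x = 3: rhs = 8, matching y values: none (0 points).
  x = 4: rhs = 8, matching y values: none (0 points).
  x = 5: rhs = 6, matching y values: none (0 points).
  x = 6: rhs = 8, matching y values: none (0 points).
  x = 7: rhs = 7, matching y values: none (0 points).
  x = 8: rhs = 9, matching y values: 3, 10 (2 points).
  x = 9: rhs = 7, matching y values: none (0 points).
  x = 10: rhs = 7, matching y values: none (0 points).
  x = 11: rhs = 2, matching y values: none (0 points).
  x = 12: rhs = 11, matching y values: none (0 points).
Total affine count: 7.
Full point count |E(F_13)| = 7 + 1 = 8.
Hasse bound: |8 − (13+1)| = |-6| = 6 ≤ 2√13 ≈ 7.2111 ✓.


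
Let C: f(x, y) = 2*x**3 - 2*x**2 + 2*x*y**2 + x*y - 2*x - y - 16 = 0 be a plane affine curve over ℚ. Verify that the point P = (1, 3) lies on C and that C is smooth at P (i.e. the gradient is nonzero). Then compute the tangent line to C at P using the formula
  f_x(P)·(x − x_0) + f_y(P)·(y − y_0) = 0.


Tangent line at P: 21*x + 12*y - 57 = 0.

Step 1: f(1, 3) = 0, so P lies on C.
Step 2: partial derivatives
  f_x(x, y) = 6*x**2 - 4*x + 2*y**2 + y - 2, f_y(x, y) = 4*x*y + x - 1.
  f_x(P) = 21, f_y(P) = 12 (gradient nonzero, so P is smooth).
Step 3: tangent line at P: 21·(x − 1) + 12·(y − 3) = 0.
Expanding: 21*x + 12*y - 57 = 0.


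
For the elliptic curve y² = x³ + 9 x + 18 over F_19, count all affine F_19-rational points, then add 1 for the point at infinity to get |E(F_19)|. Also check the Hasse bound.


Affine points = {(1, 3), (1, 16), (2, 5), (2, 14), (4, 2), (4, 17), (5, 6), (5, 13), (7, 5), (7, 14), (9, 7), (9, 12), (10, 5), (10, 14), (11, 2), (11, 17), (12, 7), (12, 12), (14, 0), (17, 7), (17, 12)}; affine count = 21; |E(F_19)| = 22.

Discriminant check: Δ ∝ 4a³ + 27b² = 4·9³ + 27·18² = 4·729 + 27·324 ≡ 17 (mod 19). Nonzero ⇒ E is nonsingular.
For each x ∈ F_19, compute rhs = x³ + 9·x + 18 mod 19, then count y ∈ F_19 with y² ≡ rhs.
  x = 0: rhs = 18, matching y values: none (0 points).
  x = 1: rhs = 9, matching y values: 3, 16 (2 points).
  x = 2: rhs = 6, matching y values: 5, 14 (2 points).
  x = 3: rhs = 15, matching y values: none (0 points).
  x = 4: rhs = 4, matching y values: 2, 17 (2 points).
  x = 5: rhs = 17, matching y values: 6, 13 (2 points).
  x = 6: rhs = 3, matching y values: none (0 points).
  x = 7: rhs = 6, matching y values: 5, 14 (2 points).
  x = 8: rhs = 13, matching y values: none (0 points).
  x = 9: rhs = 11, matching y values: 7, 12 (2 points).
  x = 10: rhs = 6, matching y values: 5, 14 (2 points).
  x = 11: rhs = 4, matching y values: 2, 17 (2 points).
  x = 12: rhs = 11, matching y values: 7, 12 (2 points).
  x = 13: rhs = 14, matching y values: none (0 points).
  x = 14: rhs = 0, matching y values: 0 (1 points).
  x = 15: rhs = 13, matching y values: none (0 points).
  x = 16: rhs = 2, matching y values: none (0 points).
  x = 17: rhs = 11, matching y values: 7, 12 (2 points).
  x = 18: rhs = 8, matching y values: none (0 points).
Total affine count: 21.
Full point count |E(F_19)| = 21 + 1 = 22.
Hasse bound: |22 − (19+1)| = |2| = 2 ≤ 2√19 ≈ 8.7178 ✓.


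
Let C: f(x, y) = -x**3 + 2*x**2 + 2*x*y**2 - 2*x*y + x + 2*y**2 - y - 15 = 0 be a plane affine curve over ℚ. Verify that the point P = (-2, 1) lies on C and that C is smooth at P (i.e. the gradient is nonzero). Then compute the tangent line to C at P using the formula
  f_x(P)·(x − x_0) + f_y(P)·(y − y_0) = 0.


Tangent line at P: -19*x - y - 37 = 0.

Step 1: f(-2, 1) = 0, so P lies on C.
Step 2: partial derivatives
  f_x(x, y) = -3*x**2 + 4*x + 2*y**2 - 2*y + 1, f_y(x, y) = 4*x*y - 2*x + 4*y - 1.
  f_x(P) = -19, f_y(P) = -1 (gradient nonzero, so P is smooth).
Step 3: tangent line at P: -19·(x − -2) + -1·(y − 1) = 0.
Expanding: -19*x - y - 37 = 0.


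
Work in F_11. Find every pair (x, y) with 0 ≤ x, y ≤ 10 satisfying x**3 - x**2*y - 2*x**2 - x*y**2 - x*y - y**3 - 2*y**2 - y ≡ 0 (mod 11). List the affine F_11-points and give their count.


Affine F_11-points: {(0, 0), (0, 10), (1, 10), (2, 0), (3, 4), (5, 8), (6, 4), (6, 5), (8, 4)}; count = 9.

For each of the 121 pairs (x, y) ∈ F_11², evaluate f(x, y) mod 11. Record the zeros.
  x = 0: [0↦0, 1↦7, 2↦4, 3↦7, 4↦10, 5↦7, 6↦3, 7↦3, 8↦1, 9↦2, 10↦0]  zeros at y ∈ {0, 10}
  x = 1: [0↦10, 1↦3, 2↦6, 3↦2, 4↦7, 5↦4, 6↦9, 7↦5, 8↦8, 9↦1, 10↦0]  zeros at y ∈ {10}
  x = 2: [0↦0, 1↦10, 2↦6, 3↦4, 4↦9, 5↦4, 6↦5, 7↦6, 8↦1, 9↦6, 10↦4]  zeros at y ∈ {0}
  x = 3: [0↦9, 1↦1, 2↦10, 3↦8, 4↦0, 5↦2, 6↦8, 7↦1, 8↦8, 9↦1, 10↦7]  zeros at y ∈ {4}
  x = 4: [0↦10, 1↦4, 2↦2, 3↦9, 4↦8, 5↦4, 6↦2, 7↦7, 8↦2, 9↦3, 10↦4]  zeros at y ∈ ∅
  x = 5: [0↦9, 1↦3, 2↦10, 3↦2, 4↦6, 5↦5, 6↦4, 7↦8, 8↦0, 9↦7, 10↦1]  zeros at y ∈ {8}
  x = 6: [0↦1, 1↦4, 2↦7, 3↦4, 4↦0, 5↦0, 6↦9, 7↦10, 8↦8, 9↦8, 10↦4]  zeros at y ∈ {4, 5}
  x = 7: [0↦3, 1↦2, 2↦10, 3↦10, 4↦7, 5↦6, 6↦1, 7↦8, 8↦10, 9↦1, 10↦8]  zeros at y ∈ ∅
  x = 8: [0↦10, 1↦3, 2↦3, 3↦4, 4↦0, 5↦7, 6↦8, 7↦8, 8↦1, 9↦3, 10↦8]  zeros at y ∈ {4}
  x = 9: [0↦6, 1↦2, 2↦3, 3↦3, 4↦7, 5↦9, 6↦3, 7↦5, 8↦9, 9↦9, 10↦10]  zeros at y ∈ ∅
  x = 10: [0↦8, 1↦5, 2↦5, 3↦2, 4↦1, 5↦7, 6↦3, 7↦5, 8↦7, 9↦3, 10↦9]  zeros at y ∈ ∅
Collecting zeros: affine points = {(0, 0), (0, 10), (1, 10), (2, 0), (3, 4), (5, 8), (6, 4), (6, 5), (8, 4)}.
Total count |C(F_11)_aff| = 9.


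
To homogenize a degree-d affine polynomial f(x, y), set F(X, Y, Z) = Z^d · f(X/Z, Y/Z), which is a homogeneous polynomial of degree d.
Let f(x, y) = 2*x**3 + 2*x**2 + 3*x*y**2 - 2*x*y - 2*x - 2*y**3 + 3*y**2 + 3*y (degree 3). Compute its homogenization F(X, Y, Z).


F(X, Y, Z) = 2*X**3 + 2*X**2*Z + 3*X*Y**2 - 2*X*Y*Z - 2*X*Z**2 - 2*Y**3 + 3*Y**2*Z + 3*Y*Z**2

deg(f) = 3.
Substitute x = X/Z, y = Y/Z into f, then multiply by Z^3.
  monomial 2·x^3·y^0 ↦ 2·X^3·Y^0·Z^0.
  monomial 2·x^2·y^0 ↦ 2·X^2·Y^0·Z^1.
  monomial 3·x^1·y^2 ↦ 3·X^1·Y^2·Z^0.
  monomial -2·x^1·y^1 ↦ -2·X^1·Y^1·Z^1.
  monomial -2·x^1·y^0 ↦ -2·X^1·Y^0·Z^2.
  monomial -2·x^0·y^3 ↦ -2·X^0·Y^3·Z^0.
  monomial 3·x^0·y^2 ↦ 3·X^0·Y^2·Z^1.
  monomial 3·x^0·y^1 ↦ 3·X^0·Y^1·Z^2.
Collecting: F(X, Y, Z) = 2*X**3 + 2*X**2*Z + 3*X*Y**2 - 2*X*Y*Z - 2*X*Z**2 - 2*Y**3 + 3*Y**2*Z + 3*Y*Z**2.


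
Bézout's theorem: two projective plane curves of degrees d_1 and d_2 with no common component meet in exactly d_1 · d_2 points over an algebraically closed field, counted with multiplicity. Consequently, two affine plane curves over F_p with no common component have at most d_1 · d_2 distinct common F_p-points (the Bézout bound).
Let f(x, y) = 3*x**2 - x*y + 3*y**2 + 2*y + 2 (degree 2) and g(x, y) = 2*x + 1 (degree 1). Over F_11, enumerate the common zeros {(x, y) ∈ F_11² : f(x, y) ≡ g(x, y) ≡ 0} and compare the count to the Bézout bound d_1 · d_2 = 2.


Common zeros: {(5, 0), (5, 1)}; count = 2; Bézout bound = 2.

deg(f) = 2, deg(g) = 1, so Bézout bound = 2.
Scan x ∈ F_11. For each x, list the y ∈ F_11 with f(x, y) ≡ 0 and those with g(x, y) ≡ 0 (mod 11); the common zeros in that column are the intersection.
  x = 0: f ≡ 0 at y ∈ ∅; g ≡ 0 at y ∈ ∅; common: ∅.
  x = 1: f ≡ 0 at y ∈ ∅; g ≡ 0 at y ∈ ∅; common: ∅.
  x = 2: f ≡ 0 at y ∈ ∅; g ≡ 0 at y ∈ ∅; common: ∅.
  x = 3: f ≡ 0 at y ∈ {5, 10}; g ≡ 0 at y ∈ ∅; common: ∅.
  x = 4: f ≡ 0 at y ∈ {9, 10}; g ≡ 0 at y ∈ ∅; common: ∅.
  x = 5: f ≡ 0 at y ∈ {0, 1}; g ≡ 0 at y ∈ {0, 1, 2, 3, 4, 5, 6, 7, 8, 9, 10}; common: {0, 1}.
  x = 6: f ≡ 0 at y ∈ {0, 5}; g ≡ 0 at y ∈ ∅; common: ∅.
  x = 7: f ≡ 0 at y ∈ ∅; g ≡ 0 at y ∈ ∅; common: ∅.
  x = 8: f ≡ 0 at y ∈ ∅; g ≡ 0 at y ∈ ∅; common: ∅.
  x = 9: f ≡ 0 at y ∈ ∅; g ≡ 0 at y ∈ ∅; common: ∅.
  x = 10: f ≡ 0 at y ∈ {1, 9}; g ≡ 0 at y ∈ ∅; common: ∅.
Collecting: common zeros = {(5, 0), (5, 1)}, so the count is 2.
Comparison with the Bézout bound: 2 ≤ 2 = deg(f)·deg(g), as expected for curves with no common component (the bound is attained).


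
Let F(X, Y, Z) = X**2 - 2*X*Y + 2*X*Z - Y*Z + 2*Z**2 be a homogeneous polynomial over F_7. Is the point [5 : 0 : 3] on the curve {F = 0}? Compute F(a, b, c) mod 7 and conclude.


F(5,0,3) ≡ 3 (mod 7); P is NOT on the curve.

Evaluate F(5, 0, 3) term-by-term (mod 7).
  X**2 ↦ 1·25·1·1 = 25
  -2*X*Y ↦ -2·5·0·1 = 0
  2*X*Z ↦ 2·5·1·3 = 30
  -Y*Z ↦ -1·1·0·3 = 0
  2*Z**2 ↦ 2·1·1·9 = 18
Sum: F(5, 0, 3) = (25) + (0) + (30) + (0) + (18) = 73.
Reducing mod 7: 73 ≡ 3 (mod 7).
Since F(a, b, c) ≡ 3 ≠ 0 (mod 7), P does NOT lie on the curve.


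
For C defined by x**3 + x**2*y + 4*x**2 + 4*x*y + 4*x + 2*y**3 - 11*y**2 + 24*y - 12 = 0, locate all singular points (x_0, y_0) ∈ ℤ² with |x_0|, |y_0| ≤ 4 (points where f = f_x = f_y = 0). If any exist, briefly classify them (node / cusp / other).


Singular points: {(-2, 2)}; classification: cusp.

Compute partial derivatives:
  f_x = 3*x**2 + 2*x*y + 8*x + 4*y + 4.
  f_y = x**2 + 4*x + 6*y**2 - 22*y + 24.
Scan x_0 ∈ {−4, ..., 4}. For each x_0, f_y(x_0, y) is a polynomial in y; find its integer roots y ∈ {−4, ..., 4}, then test f_x and f at those candidates.
  x = -4: f_y(-4, y) = 6*y**2 - 22*y + 24; no integer root y with |y| ≤ 4.
  x = -3: f_y(-3, y) = 6*y**2 - 22*y + 21; no integer root y with |y| ≤ 4.
  x = -2: f_y(-2, y) = 6*y**2 - 22*y + 20; vanishes at y ∈ {2}. (-2, 2): f_x = 0, f = 0 — SINGULAR.
  x = -1: f_y(-1, y) = 6*y**2 - 22*y + 21; no integer root y with |y| ≤ 4.
  x = 0: f_y(0, y) = 6*y**2 - 22*y + 24; no integer root y with |y| ≤ 4.
  x = 1: f_y(1, y) = 6*y**2 - 22*y + 29; no integer root y with |y| ≤ 4.
  x = 2: f_y(2, y) = 6*y**2 - 22*y + 36; no integer root y with |y| ≤ 4.
  x = 3: f_y(3, y) = 6*y**2 - 22*y + 45; no integer root y with |y| ≤ 4.
  x = 4: f_y(4, y) = 6*y**2 - 22*y + 56; no integer root y with |y| ≤ 4.
Only singular point on the grid: (-2, 2).
Classify: substitute x = -2 + u, y = 2 + v and expand: f = u**3 + u**2*v + 2*v**3 + v**2.
No constant or linear terms (consistent with a singular point). Quadratic part: v**2. Cubic part: u**3 + u**2*v + 2*v**3.
The quadratic part v**2 is a perfect square, so there is a single (double) tangent line v = 0, i.e. y = 2. Restricting the cubic part to that line (v = 0) leaves u**3 ≠ 0, so f is not divisible by v and the branch is v² ≈ -u**3 to lowest order — this is a cusp.
Classification: cusp.


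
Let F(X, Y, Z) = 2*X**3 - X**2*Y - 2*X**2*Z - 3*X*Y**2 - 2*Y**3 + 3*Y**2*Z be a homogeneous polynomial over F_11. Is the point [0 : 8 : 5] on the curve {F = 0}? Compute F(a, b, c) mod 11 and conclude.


F(0,8,5) ≡ 2 (mod 11); P is NOT on the curve.

Evaluate F(0, 8, 5) term-by-term (mod 11).
  2*X**3 ↦ 2·0·1·1 = 0
  -X**2*Y ↦ -1·0·8·1 = 0
  -2*X**2*Z ↦ -2·0·1·5 = 0
  -3*X*Y**2 ↦ -3·0·64·1 = 0
  -2*Y**3 ↦ -2·1·512·1 = -1024
  3*Y**2*Z ↦ 3·1·64·5 = 960
Sum: F(0, 8, 5) = (0) + (0) + (0) + (0) + (-1024) + (960) = -64.
Reducing mod 11: -64 ≡ 2 (mod 11).
Since F(a, b, c) ≡ 2 ≠ 0 (mod 11), P does NOT lie on the curve.


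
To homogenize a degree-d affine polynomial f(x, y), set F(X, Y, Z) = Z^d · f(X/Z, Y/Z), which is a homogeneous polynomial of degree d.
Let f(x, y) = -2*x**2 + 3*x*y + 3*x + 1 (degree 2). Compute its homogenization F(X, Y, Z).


F(X, Y, Z) = -2*X**2 + 3*X*Y + 3*X*Z + Z**2

deg(f) = 2.
Substitute x = X/Z, y = Y/Z into f, then multiply by Z^2.
  monomial -2·x^2·y^0 ↦ -2·X^2·Y^0·Z^0.
  monomial 3·x^1·y^1 ↦ 3·X^1·Y^1·Z^0.
  monomial 3·x^1·y^0 ↦ 3·X^1·Y^0·Z^1.
  monomial 1·x^0·y^0 ↦ 1·X^0·Y^0·Z^2.
Collecting: F(X, Y, Z) = -2*X**2 + 3*X*Y + 3*X*Z + Z**2.


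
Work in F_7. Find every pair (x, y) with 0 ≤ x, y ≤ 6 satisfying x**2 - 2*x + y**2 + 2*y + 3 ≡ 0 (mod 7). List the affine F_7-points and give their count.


Affine F_7-points: {(3, 2), (3, 3), (4, 1), (4, 4), (5, 1), (5, 4), (6, 2), (6, 3)}; count = 8.

For each of the 49 pairs (x, y) ∈ F_7², evaluate f(x, y) mod 7. Record the zeros.
  x = 0: [0↦3, 1↦6, 2↦4, 3↦4, 4↦6, 5↦3, 6↦2]  zeros at y ∈ ∅
  x = 1: [0↦2, 1↦5, 2↦3, 3↦3, 4↦5, 5↦2, 6↦1]  zeros at y ∈ ∅
  x = 2: [0↦3, 1↦6, 2↦4, 3↦4, 4↦6, 5↦3, 6↦2]  zeros at y ∈ ∅
  x = 3: [0↦6, 1↦2, 2↦0, 3↦0, 4↦2, 5↦6, 6↦5]  zeros at y ∈ {2, 3}
  x = 4: [0↦4, 1↦0, 2↦5, 3↦5, 4↦0, 5↦4, 6↦3]  zeros at y ∈ {1, 4}
  x = 5: [0↦4, 1↦0, 2↦5, 3↦5, 4↦0, 5↦4, 6↦3]  zeros at y ∈ {1, 4}
  x = 6: [0↦6, 1↦2, 2↦0, 3↦0, 4↦2, 5↦6, 6↦5]  zeros at y ∈ {2, 3}
Collecting zeros: affine points = {(3, 2), (3, 3), (4, 1), (4, 4), (5, 1), (5, 4), (6, 2), (6, 3)}.
Total count |C(F_7)_aff| = 8.


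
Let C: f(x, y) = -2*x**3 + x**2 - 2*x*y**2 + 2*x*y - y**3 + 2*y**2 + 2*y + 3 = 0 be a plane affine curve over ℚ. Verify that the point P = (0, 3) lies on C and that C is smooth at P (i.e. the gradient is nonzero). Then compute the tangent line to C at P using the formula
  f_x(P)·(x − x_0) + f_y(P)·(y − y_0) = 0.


Tangent line at P: -12*x - 13*y + 39 = 0.

Step 1: f(0, 3) = 0, so P lies on C.
Step 2: partial derivatives
  f_x(x, y) = -6*x**2 + 2*x - 2*y**2 + 2*y, f_y(x, y) = -4*x*y + 2*x - 3*y**2 + 4*y + 2.
  f_x(P) = -12, f_y(P) = -13 (gradient nonzero, so P is smooth).
Step 3: tangent line at P: -12·(x − 0) + -13·(y − 3) = 0.
Expanding: -12*x - 13*y + 39 = 0.


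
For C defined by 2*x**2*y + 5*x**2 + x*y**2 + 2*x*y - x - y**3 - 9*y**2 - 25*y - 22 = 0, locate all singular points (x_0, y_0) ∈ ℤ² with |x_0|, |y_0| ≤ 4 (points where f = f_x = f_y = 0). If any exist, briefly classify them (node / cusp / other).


Singular points: {(1, -3)}; classification: node.

Compute partial derivatives:
  f_x = 4*x*y + 10*x + y**2 + 2*y - 1.
  f_y = 2*x**2 + 2*x*y + 2*x - 3*y**2 - 18*y - 25.
Scan x_0 ∈ {−4, ..., 4}. For each x_0, f_y(x_0, y) is a polynomial in y; find its integer roots y ∈ {−4, ..., 4}, then test f_x and f at those candidates.
  x = -4: f_y(-4, y) = -3*y**2 - 26*y - 1; no integer root y with |y| ≤ 4.
  x = -3: f_y(-3, y) = -3*y**2 - 24*y - 13; no integer root y with |y| ≤ 4.
  x = -2: f_y(-2, y) = -3*y**2 - 22*y - 21; no integer root y with |y| ≤ 4.
  x = -1: f_y(-1, y) = -3*y**2 - 20*y - 25; no integer root y with |y| ≤ 4.
  x = 0: f_y(0, y) = -3*y**2 - 18*y - 25; no integer root y with |y| ≤ 4.
  x = 1: f_y(1, y) = -3*y**2 - 16*y - 21; vanishes at y ∈ {-3}. (1, -3): f_x = 0, f = 0 — SINGULAR.
  x = 2: f_y(2, y) = -3*y**2 - 14*y - 13; no integer root y with |y| ≤ 4.
  x = 3: f_y(3, y) = -3*y**2 - 12*y - 1; no integer root y with |y| ≤ 4.
  x = 4: f_y(4, y) = -3*y**2 - 10*y + 15; no integer root y with |y| ≤ 4.
Only singular point on the grid: (1, -3).
Classify: substitute x = 1 + u, y = -3 + v and expand: f = 2*u**2*v - u**2 + u*v**2 - v**3 + v**2.
No constant or linear terms (consistent with a singular point). Quadratic part: -u**2 + v**2. Cubic part: 2*u**2*v + u*v**2 - v**3.
The quadratic part v**2 - u**2 = (v − u)(v + u) splits into two distinct linear factors, so there are two distinct tangent lines y − -3 = ±(x − 1) — this is a node (ordinary double point).
Classification: node.


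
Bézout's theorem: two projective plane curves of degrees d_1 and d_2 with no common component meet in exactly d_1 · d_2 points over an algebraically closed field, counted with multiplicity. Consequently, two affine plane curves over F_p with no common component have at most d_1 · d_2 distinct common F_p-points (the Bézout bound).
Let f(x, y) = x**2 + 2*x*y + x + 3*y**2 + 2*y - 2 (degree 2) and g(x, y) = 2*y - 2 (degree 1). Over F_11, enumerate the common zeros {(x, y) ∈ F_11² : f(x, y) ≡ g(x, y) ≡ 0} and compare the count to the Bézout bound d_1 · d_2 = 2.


Common zeros: ∅; count = 0; Bézout bound = 2.

deg(f) = 2, deg(g) = 1, so Bézout bound = 2.
Scan x ∈ F_11. For each x, list the y ∈ F_11 with f(x, y) ≡ 0 and those with g(x, y) ≡ 0 (mod 11); the common zeros in that column are the intersection.
  x = 0: f ≡ 0 at y ∈ ∅; g ≡ 0 at y ∈ {1}; common: ∅.
  x = 1: f ≡ 0 at y ∈ {0, 6}; g ≡ 0 at y ∈ {1}; common: ∅.
  x = 2: f ≡ 0 at y ∈ ∅; g ≡ 0 at y ∈ {1}; common: ∅.
  x = 3: f ≡ 0 at y ∈ ∅; g ≡ 0 at y ∈ {1}; common: ∅.
  x = 4: f ≡ 0 at y ∈ {5, 10}; g ≡ 0 at y ∈ {1}; common: ∅.
  x = 5: f ≡ 0 at y ∈ ∅; g ≡ 0 at y ∈ {1}; common: ∅.
  x = 6: f ≡ 0 at y ∈ ∅; g ≡ 0 at y ∈ {1}; common: ∅.
  x = 7: f ≡ 0 at y ∈ {5, 8}; g ≡ 0 at y ∈ {1}; common: ∅.
  x = 8: f ≡ 0 at y ∈ {6, 10}; g ≡ 0 at y ∈ {1}; common: ∅.
  x = 9: f ≡ 0 at y ∈ {0, 8}; g ≡ 0 at y ∈ {1}; common: ∅.
  x = 10: f ≡ 0 at y ∈ ∅; g ≡ 0 at y ∈ {1}; common: ∅.
Collecting: common zeros = ∅, so the count is 0.
Comparison with the Bézout bound: 0 ≤ 2 = deg(f)·deg(g), as expected for curves with no common component (the affine F_11-count falls short of the bound because intersections may lie at infinity, over extension fields, or carry multiplicity).


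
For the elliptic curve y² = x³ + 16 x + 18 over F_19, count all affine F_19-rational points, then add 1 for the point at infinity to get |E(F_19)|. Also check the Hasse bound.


Affine points = {(1, 4), (1, 15), (2, 1), (2, 18), (3, 6), (3, 13), (6, 8), (6, 11), (7, 6), (7, 13), (9, 6), (9, 13), (10, 0), (11, 9), (11, 10), (12, 0), (15, 2), (15, 17), (16, 0), (17, 4), (17, 15), (18, 1), (18, 18)}; affine count = 23; |E(F_19)| = 24.

Discriminant check: Δ ∝ 4a³ + 27b² = 4·16³ + 27·18² = 4·4096 + 27·324 ≡ 14 (mod 19). Nonzero ⇒ E is nonsingular.
For each x ∈ F_19, compute rhs = x³ + 16·x + 18 mod 19, then count y ∈ F_19 with y² ≡ rhs.
  x = 0: rhs = 18, matching y values: none (0 points).
  x = 1: rhs = 16, matching y values: 4, 15 (2 points).
  x = 2: rhs = 1, matching y values: 1, 18 (2 points).
  x = 3: rhs = 17, matching y values: 6, 13 (2 points).
  x = 4: rhs = 13, matching y values: none (0 points).
  x = 5: rhs = 14, matching y values: none (0 points).
  x = 6: rhs = 7, matching y values: 8, 11 (2 points).
  x = 7: rhs = 17, matching y values: 6, 13 (2 points).
  x = 8: rhs = 12, matching y values: none (0 points).
  x = 9: rhs = 17, matching y values: 6, 13 (2 points).
  x = 10: rhs = 0, matching y values: 0 (1 points).
  x = 11: rhs = 5, matching y values: 9, 10 (2 points).
  x = 12: rhs = 0, matching y values: 0 (1 points).
  x = 13: rhs = 10, matching y values: none (0 points).
  x = 14: rhs = 3, matching y values: none (0 points).
  x = 15: rhs = 4, matching y values: 2, 17 (2 points).
  x = 16: rhs = 0, matching y values: 0 (1 points).
  x = 17: rhs = 16, matching y values: 4, 15 (2 points).
  x = 18: rhs = 1, matching y values: 1, 18 (2 points).
Total affine count: 23.
Full point count |E(F_19)| = 23 + 1 = 24.
Hasse bound: |24 − (19+1)| = |4| = 4 ≤ 2√19 ≈ 8.7178 ✓.


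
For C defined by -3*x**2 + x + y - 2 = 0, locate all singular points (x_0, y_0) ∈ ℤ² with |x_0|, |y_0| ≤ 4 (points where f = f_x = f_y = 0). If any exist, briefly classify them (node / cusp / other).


No singular points in the scanned grid; C is smooth there.

Compute partial derivatives:
  f_x = 1 - 6*x.
  f_y = 1.
f_y = 1 is a nonzero constant, so f_y never vanishes: no point (x, y) can satisfy f = f_x = f_y = 0. In particular no (x, y) ∈ {−4, ..., 4}² is singular; the curve is smooth.
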